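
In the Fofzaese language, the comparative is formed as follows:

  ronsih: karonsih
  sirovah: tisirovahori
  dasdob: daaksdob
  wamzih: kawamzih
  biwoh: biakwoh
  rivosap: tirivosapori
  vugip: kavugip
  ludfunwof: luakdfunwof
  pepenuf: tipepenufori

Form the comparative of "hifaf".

tihifafori

ronsih and biwoh both end in -h yet inflect differently (karonsih, biakwoh), so the final letter is not what conditions the rule; the last vowel is.
"hifaf" has last vowel 'a'. The stems whose last vowel is 'a' (rivosap → tirivosapori, sirovah → tisirovahori) add ti- … -ori around the stem.
The other patterns: stems whose last vowel is 'i' add the prefix ka-; stems whose last vowel is 'o' insert -ak- after the first vowel.
So hifaf → tihifafori.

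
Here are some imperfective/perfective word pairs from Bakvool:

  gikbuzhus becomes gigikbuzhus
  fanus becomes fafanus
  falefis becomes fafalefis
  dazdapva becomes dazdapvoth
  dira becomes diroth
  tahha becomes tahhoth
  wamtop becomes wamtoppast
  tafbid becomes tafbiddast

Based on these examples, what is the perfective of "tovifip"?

tovifippast

"tovifip" ends in -p. The one such stem in the data (wamtop → wamtoppast) doubles the final consonant and adds -ast (as does tafbid), so the same rule applies.
The other patterns: stems ending in -s repeat the first consonant+vowel as a prefix; stems ending in -a drop the final letter and add -oth.
So tovifip → tovifippast.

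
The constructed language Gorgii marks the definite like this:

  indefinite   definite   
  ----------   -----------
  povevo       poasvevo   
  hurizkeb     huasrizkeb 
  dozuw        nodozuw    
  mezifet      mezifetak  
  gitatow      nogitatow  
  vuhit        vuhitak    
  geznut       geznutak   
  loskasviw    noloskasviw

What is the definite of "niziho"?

vuhit and loskasviw both have last vowel 'i' yet inflect differently (vuhitak, noloskasviw), so the last vowel is not what conditions the rule; the final letter is.
"niziho" ends in -o. The one such stem in the data (povevo → poasvevo) inserts -as- after the first vowel (as does hurizkeb), so the same rule applies.
The other patterns: stems ending in -t add -ak; stems ending in -w add the prefix no-.
So niziho → niasziho.

niasziho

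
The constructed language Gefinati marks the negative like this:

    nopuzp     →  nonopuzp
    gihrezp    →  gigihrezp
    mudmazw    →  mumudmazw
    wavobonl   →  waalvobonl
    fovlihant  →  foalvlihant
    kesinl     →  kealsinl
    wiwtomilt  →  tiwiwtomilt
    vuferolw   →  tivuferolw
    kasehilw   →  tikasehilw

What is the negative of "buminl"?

bualminl

fovlihant and wiwtomilt both end in -t yet inflect differently (foalvlihant, tiwiwtomilt), so the final letter is not what conditions the rule; the second-to-last letter is.
"buminl" has second-to-last letter 'n'. The stems whose second-to-last letter is 'n' (wavobonl → waalvobonl, fovlihant → foalvlihant, kesinl → kealsinl) insert -al- after the first vowel.
The other patterns: stems whose second-to-last letter is 'z' repeat the first consonant+vowel as a prefix; stems whose second-to-last letter is 'l' add the prefix ti-.
So buminl → bualminl.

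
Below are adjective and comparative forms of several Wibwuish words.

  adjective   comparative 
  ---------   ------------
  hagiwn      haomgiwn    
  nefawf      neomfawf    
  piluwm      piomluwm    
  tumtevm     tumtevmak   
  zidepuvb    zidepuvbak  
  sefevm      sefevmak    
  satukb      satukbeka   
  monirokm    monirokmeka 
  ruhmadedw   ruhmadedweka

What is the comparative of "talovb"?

talovbak

piluwm and tumtevm both end in -m yet inflect differently (piomluwm, tumtevmak), so the final letter is not what conditions the rule; the second-to-last letter is.
"talovb" has second-to-last letter 'v'. The stems whose second-to-last letter is 'v' (tumtevm → tumtevmak, zidepuvb → zidepuvbak, sefevm → sefevmak) add -ak.
So talovb → talovbak.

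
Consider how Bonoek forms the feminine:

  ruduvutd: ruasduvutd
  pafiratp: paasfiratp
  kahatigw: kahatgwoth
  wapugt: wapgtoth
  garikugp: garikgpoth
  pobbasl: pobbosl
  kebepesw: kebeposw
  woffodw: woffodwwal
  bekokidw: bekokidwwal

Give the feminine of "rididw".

rididwwal

"rididw" has second-to-last letter 'd'. The stems whose second-to-last letter is 'd' (woffodw → woffodwwal, bekokidw → bekokidwwal) double the final consonant and add -al.
So rididw → rididwwal.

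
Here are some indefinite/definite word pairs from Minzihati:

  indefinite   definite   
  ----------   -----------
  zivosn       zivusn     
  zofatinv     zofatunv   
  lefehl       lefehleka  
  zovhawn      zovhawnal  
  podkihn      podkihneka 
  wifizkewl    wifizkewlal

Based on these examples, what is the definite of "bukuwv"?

bukuwval

lefehl and wifizkewl both end in -l yet inflect differently (lefehleka, wifizkewlal), so the final letter is not what conditions the rule; the second-to-last letter is.
"bukuwv" has second-to-last letter 'w'. The stems whose second-to-last letter is 'w' (wifizkewl → wifizkewlal, zovhawn → zovhawnal) add -al.
So bukuwv → bukuwval.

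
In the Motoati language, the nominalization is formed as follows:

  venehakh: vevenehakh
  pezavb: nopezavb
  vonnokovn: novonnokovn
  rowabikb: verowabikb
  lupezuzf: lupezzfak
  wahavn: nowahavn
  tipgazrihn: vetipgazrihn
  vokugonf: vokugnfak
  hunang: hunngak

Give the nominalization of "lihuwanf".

lihuwnfak

"lihuwanf" has second-to-last letter 'n'. The stems whose second-to-last letter is 'n' (hunang → hunngak, vokugonf → vokugnfak) delete the last vowel and add -ak.
The other patterns: stems whose second-to-last letter is 'v' add the prefix no-; stems whose second-to-last letter is 'h' or 'k' add the prefix ve-.
So lihuwanf → lihuwnfak.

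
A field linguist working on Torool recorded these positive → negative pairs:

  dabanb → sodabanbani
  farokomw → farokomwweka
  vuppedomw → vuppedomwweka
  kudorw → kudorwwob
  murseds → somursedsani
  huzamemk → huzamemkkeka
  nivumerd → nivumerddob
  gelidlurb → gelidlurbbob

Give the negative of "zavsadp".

sozavsadpani

kudorw and vuppedomw both end in -w yet inflect differently (kudorwwob, vuppedomwweka), so the final letter is not what conditions the rule; the second-to-last letter is.
"zavsadp" has second-to-last letter 'd'. The one such stem in the data (murseds → somursedsani) adds so- … -ani around the stem, so the same rule applies.
So zavsadp → sozavsadpani.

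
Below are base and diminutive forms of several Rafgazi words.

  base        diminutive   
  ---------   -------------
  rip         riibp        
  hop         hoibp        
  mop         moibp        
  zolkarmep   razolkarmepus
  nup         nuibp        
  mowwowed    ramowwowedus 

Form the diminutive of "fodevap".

"fodevap" has 3 vowels. The stems with 3 vowels (mowwowed → ramowwowedus, zolkarmep → razolkarmepus) add ra- … -us around the stem.
The other pattern: stems with 1 vowel insert -ib- after the first vowel.
So fodevap → rafodevapus.

rafodevapus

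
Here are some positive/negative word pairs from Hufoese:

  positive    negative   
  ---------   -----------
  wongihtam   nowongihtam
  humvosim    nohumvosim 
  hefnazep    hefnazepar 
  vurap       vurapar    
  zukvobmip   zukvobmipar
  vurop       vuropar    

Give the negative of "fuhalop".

"fuhalop" ends in -p. The stems ending in -p (vurop → vuropar, vurap → vurapar, zukvobmip → zukvobmipar) add -ar.
So fuhalop → fuhalopar.

fuhalopar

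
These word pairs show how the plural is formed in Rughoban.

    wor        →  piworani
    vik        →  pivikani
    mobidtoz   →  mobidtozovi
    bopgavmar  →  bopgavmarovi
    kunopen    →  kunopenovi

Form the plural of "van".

"van" has 1 vowel. The stems with 1 vowel (wor → piworani, vik → pivikani) add pi- … -ani around the stem.
The other pattern: stems with 3 vowels add -ovi.
So van → pivanani.

pivanani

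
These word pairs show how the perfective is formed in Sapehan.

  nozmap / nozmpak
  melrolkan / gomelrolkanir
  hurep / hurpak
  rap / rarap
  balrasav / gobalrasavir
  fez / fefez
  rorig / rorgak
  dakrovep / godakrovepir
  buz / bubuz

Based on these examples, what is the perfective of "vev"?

vevev

rap and nozmap both end in -p yet inflect differently (rarap, nozmpak), so the final letter is not what conditions the rule; the number of vowels is.
"vev" has 1 vowel. The stems with 1 vowel (buz → bubuz, fez → fefez, rap → rarap) repeat the first consonant+vowel as a prefix.
So vev → vevev.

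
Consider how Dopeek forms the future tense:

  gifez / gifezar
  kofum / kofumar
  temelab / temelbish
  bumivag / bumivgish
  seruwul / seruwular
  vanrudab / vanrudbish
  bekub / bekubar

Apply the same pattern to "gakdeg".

gakdegar

vanrudab and bekub both end in -b yet inflect differently (vanrudbish, bekubar), so the final letter is not what conditions the rule; the last vowel is.
"gakdeg" has last vowel 'e'. The one such stem in the data (gifez → gifezar) adds -ar, so the same rule applies.
The other pattern: stems whose last vowel is 'a' delete the last vowel and add -ish.
So gakdeg → gakdegar.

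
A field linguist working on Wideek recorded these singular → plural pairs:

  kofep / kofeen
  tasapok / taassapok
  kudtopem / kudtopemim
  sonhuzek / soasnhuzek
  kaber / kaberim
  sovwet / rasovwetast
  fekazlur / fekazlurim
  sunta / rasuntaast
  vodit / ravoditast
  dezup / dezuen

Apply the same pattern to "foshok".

foasshok

kofep and kudtopem both have last vowel 'e' yet inflect differently (kofeen, kudtopemim), so the last vowel is not what conditions the rule; the final letter is.
"foshok" ends in -k. The stems ending in -k (tasapok → taassapok, sonhuzek → soasnhuzek) insert -as- after the first vowel.
So foshok → foasshok.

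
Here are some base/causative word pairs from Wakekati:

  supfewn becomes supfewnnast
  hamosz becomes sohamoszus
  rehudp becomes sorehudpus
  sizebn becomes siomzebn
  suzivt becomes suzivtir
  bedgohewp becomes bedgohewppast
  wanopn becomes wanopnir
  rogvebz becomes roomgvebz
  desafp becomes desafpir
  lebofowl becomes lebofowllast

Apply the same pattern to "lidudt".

supfewn and sizebn both end in -n yet inflect differently (supfewnnast, siomzebn), so the final letter is not what conditions the rule; the second-to-last letter is.
"lidudt" has second-to-last letter 'd'. The one such stem in the data (rehudp → sorehudpus) adds so- … -us around the stem, so the same rule applies.
The other patterns: stems whose second-to-last letter is 'w' double the final consonant and add -ast; stems whose second-to-last letter is 'b' insert -om- after the first vowel; stems whose second-to-last letter is 'f', 'p' or 'v' add -ir.
So lidudt → solidudtus.

solidudtus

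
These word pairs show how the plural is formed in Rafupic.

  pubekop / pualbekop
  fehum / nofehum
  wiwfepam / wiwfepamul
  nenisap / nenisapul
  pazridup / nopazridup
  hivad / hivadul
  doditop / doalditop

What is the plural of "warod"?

wiwfepam and fehum both end in -m yet inflect differently (wiwfepamul, nofehum), so the final letter is not what conditions the rule; the last vowel is.
"warod" has last vowel 'o'. The stems whose last vowel is 'o' (doditop → doalditop, pubekop → pualbekop) insert -al- after the first vowel.
So warod → waalrod.

waalrod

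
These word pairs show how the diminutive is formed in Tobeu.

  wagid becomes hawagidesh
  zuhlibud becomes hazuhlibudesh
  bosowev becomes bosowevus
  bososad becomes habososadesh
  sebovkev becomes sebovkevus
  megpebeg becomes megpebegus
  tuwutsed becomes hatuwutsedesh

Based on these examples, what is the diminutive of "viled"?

tuwutsed and bosowev both have last vowel 'e' yet inflect differently (hatuwutsedesh, bosowevus), so the last vowel is not what conditions the rule; the final letter is.
"viled" ends in -d. The stems ending in -d (bososad → habososadesh, wagid → hawagidesh, tuwutsed → hatuwutsedesh) add ha- … -esh around the stem.
The other pattern: stems ending in -g or -v add -us.
So viled → haviledesh.

haviledesh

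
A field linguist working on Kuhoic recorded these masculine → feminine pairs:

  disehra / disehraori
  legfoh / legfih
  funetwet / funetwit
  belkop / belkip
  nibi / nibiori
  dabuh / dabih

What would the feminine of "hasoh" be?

hasih

"hasoh" ends in a consonant. The stems ending in a consonant (funetwet → funetwit, belkop → belkip, legfoh → legfih) change the last vowel to 'i'.
So hasoh → hasih.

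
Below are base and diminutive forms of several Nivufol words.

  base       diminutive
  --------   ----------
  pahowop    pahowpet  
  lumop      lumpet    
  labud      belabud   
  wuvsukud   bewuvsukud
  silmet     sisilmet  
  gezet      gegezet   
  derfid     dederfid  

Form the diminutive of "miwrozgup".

bemiwrozgup

labud and derfid both end in -d yet inflect differently (belabud, dederfid), so the final letter is not what conditions the rule; the last vowel is.
"miwrozgup" has last vowel 'u'. The stems whose last vowel is 'u' (labud → belabud, wuvsukud → bewuvsukud) add the prefix be-.
The other patterns: stems whose last vowel is 'o' delete the last vowel and add -et; stems whose last vowel is 'e' or 'i' repeat the first consonant+vowel as a prefix.
So miwrozgup → bemiwrozgup.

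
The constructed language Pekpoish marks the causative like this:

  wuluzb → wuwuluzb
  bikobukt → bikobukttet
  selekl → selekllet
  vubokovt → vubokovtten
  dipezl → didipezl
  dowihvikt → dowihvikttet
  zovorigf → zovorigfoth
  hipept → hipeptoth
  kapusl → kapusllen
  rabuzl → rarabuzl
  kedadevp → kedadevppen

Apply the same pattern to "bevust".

bevustten

bikobukt and hipept both end in -t yet inflect differently (bikobukttet, hipeptoth), so the final letter is not what conditions the rule; the second-to-last letter is.
"bevust" has second-to-last letter 's'. The one such stem in the data (kapusl → kapusllen) doubles the final consonant and adds -en (as do kedadevp, vubokovt), so the same rule applies.
The other patterns: stems whose second-to-last letter is 'k' double the final consonant and add -et; stems whose second-to-last letter is 'g' or 'p' add -oth; stems whose second-to-last letter is 'z' repeat the first consonant+vowel as a prefix.
So bevust → bevustten.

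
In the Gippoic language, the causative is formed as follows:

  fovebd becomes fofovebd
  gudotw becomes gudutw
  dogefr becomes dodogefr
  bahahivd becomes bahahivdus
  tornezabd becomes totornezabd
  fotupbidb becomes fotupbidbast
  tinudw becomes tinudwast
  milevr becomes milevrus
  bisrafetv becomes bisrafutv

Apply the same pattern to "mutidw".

mutidwast

tinudw and gudotw both end in -w yet inflect differently (tinudwast, gudutw), so the final letter is not what conditions the rule; the second-to-last letter is.
"mutidw" has second-to-last letter 'd'. The stems whose second-to-last letter is 'd' (tinudw → tinudwast, fotupbidb → fotupbidbast) add -ast.
The other patterns: stems whose second-to-last letter is 'v' add -us; stems whose second-to-last letter is 't' change the last vowel to 'u'; stems whose second-to-last letter is 'b' or 'f' repeat the first consonant+vowel as a prefix.
So mutidw → mutidwast.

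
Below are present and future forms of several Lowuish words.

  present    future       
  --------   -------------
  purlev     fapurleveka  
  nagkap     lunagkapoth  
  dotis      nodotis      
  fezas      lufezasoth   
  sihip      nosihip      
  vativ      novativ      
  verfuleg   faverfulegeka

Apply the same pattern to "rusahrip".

purlev and vativ both end in -v yet inflect differently (fapurleveka, novativ), so the final letter is not what conditions the rule; the last vowel is.
"rusahrip" has last vowel 'i'. The stems whose last vowel is 'i' (sihip → nosihip, dotis → nodotis, vativ → novativ) add the prefix no-.
The other patterns: stems whose last vowel is 'e' add fa- … -eka around the stem; stems whose last vowel is 'a' add lu- … -oth around the stem.
So rusahrip → norusahrip.

norusahrip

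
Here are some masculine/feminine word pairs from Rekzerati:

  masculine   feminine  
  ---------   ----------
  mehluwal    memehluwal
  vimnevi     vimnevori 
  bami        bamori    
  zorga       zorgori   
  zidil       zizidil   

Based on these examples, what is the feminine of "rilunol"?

"rilunol" ends in a consonant. The stems ending in a consonant (mehluwal → memehluwal, zidil → zizidil) repeat the first consonant+vowel as a prefix.
The other pattern: stems ending in a vowel drop the final letter and add -ori.
So rilunol → ririlunol.

ririlunol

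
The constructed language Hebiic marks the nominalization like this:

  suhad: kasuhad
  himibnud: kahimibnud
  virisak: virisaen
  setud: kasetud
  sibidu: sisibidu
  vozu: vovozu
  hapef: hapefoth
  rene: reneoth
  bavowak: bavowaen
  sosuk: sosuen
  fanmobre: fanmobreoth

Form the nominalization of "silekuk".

silekuen

"silekuk" ends in -k. The stems ending in -k (virisak → virisaen, bavowak → bavowaen, sosuk → sosuen) drop the final letter and add -en.
So silekuk → silekuen.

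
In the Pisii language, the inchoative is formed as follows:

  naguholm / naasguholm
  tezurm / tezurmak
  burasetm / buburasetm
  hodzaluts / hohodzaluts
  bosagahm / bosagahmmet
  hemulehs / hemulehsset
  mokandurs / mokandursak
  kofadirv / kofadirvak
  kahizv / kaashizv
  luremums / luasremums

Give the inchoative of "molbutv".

momolbutv

hodzaluts and hemulehs both end in -s yet inflect differently (hohodzaluts, hemulehsset), so the final letter is not what conditions the rule; the second-to-last letter is.
"molbutv" has second-to-last letter 't'. The stems whose second-to-last letter is 't' (burasetm → buburasetm, hodzaluts → hohodzaluts) repeat the first consonant+vowel as a prefix.
So molbutv → momolbutv.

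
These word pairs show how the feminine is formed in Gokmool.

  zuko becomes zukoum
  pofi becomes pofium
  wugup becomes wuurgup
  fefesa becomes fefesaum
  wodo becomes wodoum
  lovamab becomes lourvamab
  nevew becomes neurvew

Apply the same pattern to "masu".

masuum

fefesa and lovamab both have last vowel 'a' yet inflect differently (fefesaum, lourvamab), so the last vowel is not what conditions the rule; whether the stem ends in a vowel or a consonant is.
"masu" ends in a vowel. The stems ending in a vowel (fefesa → fefesaum, wodo → wodoum, zuko → zukoum) add -um.
So masu → masuum.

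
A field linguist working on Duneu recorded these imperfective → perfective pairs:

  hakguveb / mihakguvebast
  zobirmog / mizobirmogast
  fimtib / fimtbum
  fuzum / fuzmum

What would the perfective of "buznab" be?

buznbum

"buznab" has 2 vowels. The stems with 2 vowels (fimtib → fimtbum, fuzum → fuzmum) delete the last vowel and add -um.
The other pattern: stems with 3 vowels add mi- … -ast around the stem.
So buznab → buznbum.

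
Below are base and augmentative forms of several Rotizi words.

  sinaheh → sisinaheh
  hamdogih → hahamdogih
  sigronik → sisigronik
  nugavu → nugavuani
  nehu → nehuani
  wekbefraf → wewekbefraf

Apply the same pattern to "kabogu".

kaboguani

"kabogu" ends in a vowel. The stems ending in a vowel (nehu → nehuani, nugavu → nugavuani) add -ani.
The other pattern: stems ending in a consonant repeat the first consonant+vowel as a prefix.
So kabogu → kaboguani.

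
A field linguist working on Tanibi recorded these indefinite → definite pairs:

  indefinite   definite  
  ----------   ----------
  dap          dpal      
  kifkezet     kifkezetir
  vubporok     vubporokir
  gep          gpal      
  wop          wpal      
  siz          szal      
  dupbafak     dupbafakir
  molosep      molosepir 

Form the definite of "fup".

gep and molosep both end in -p yet inflect differently (gpal, molosepir), so the final letter is not what conditions the rule; the number of vowels is.
"fup" has 1 vowel. The stems with 1 vowel (gep → gpal, wop → wpal, siz → szal) delete the last vowel and add -al.
So fup → fpal.

fpal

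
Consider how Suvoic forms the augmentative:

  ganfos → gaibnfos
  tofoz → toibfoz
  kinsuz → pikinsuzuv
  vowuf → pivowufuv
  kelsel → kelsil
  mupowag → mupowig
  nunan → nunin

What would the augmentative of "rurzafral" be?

rurzafril

tofoz and kinsuz both end in -z yet inflect differently (toibfoz, pikinsuzuv), so the final letter is not what conditions the rule; the last vowel is.
"rurzafral" has last vowel 'a'. The stems whose last vowel is 'a' (mupowag → mupowig, nunan → nunin) change the last vowel to 'i'.
So rurzafral → rurzafril.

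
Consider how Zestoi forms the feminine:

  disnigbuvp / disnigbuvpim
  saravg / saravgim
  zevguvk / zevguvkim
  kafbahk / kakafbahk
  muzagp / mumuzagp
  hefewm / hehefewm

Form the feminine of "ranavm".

ranavmim

zevguvk and kafbahk both end in -k yet inflect differently (zevguvkim, kakafbahk), so the final letter is not what conditions the rule; the second-to-last letter is.
"ranavm" has second-to-last letter 'v'. The stems whose second-to-last letter is 'v' (disnigbuvp → disnigbuvpim, saravg → saravgim, zevguvk → zevguvkim) add -im.
The other pattern: stems whose second-to-last letter is 'g', 'h' or 'w' repeat the first consonant+vowel as a prefix.
So ranavm → ranavmim.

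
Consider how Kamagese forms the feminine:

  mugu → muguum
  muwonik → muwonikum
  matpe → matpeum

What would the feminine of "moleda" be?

Every pair shown (mugu → muguum, muwonik → muwonikum, matpe → matpeum) follows the same rule: add -um.
So moleda → moledaum.

moledaum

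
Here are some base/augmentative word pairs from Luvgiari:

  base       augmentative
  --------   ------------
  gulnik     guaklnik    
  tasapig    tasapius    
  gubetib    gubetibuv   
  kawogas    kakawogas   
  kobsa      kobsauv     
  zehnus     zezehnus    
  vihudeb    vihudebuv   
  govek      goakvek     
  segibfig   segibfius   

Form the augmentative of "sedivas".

tasapig and gulnik both have last vowel 'i' yet inflect differently (tasapius, guaklnik), so the last vowel is not what conditions the rule; the final letter is.
"sedivas" ends in -s. The stems ending in -s (zehnus → zezehnus, kawogas → kakawogas) repeat the first consonant+vowel as a prefix.
The other patterns: stems ending in -g drop the final letter and add -us; stems ending in -k insert -ak- after the first vowel; stems ending in -a or -b add -uv.
So sedivas → sesedivas.

sesedivas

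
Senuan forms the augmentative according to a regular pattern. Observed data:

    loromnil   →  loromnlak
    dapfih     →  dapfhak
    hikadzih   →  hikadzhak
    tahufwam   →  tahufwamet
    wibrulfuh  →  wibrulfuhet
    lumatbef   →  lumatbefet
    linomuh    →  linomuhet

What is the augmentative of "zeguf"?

dapfih and wibrulfuh both end in -h yet inflect differently (dapfhak, wibrulfuhet), so the final letter is not what conditions the rule; the last vowel is.
"zeguf" has last vowel 'u'. The stems whose last vowel is 'u' (wibrulfuh → wibrulfuhet, linomuh → linomuhet) add -et.
So zeguf → zegufet.

zegufet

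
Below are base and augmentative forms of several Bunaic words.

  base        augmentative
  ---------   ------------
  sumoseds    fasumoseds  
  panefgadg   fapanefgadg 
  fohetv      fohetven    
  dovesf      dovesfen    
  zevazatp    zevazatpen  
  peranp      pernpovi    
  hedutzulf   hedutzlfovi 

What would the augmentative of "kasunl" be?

zevazatp and peranp both end in -p yet inflect differently (zevazatpen, pernpovi), so the final letter is not what conditions the rule; the second-to-last letter is.
"kasunl" has second-to-last letter 'n'. The one such stem in the data (peranp → pernpovi) deletes the last vowel and adds -ovi (as does hedutzulf), so the same rule applies.
So kasunl → kasnlovi.

kasnlovi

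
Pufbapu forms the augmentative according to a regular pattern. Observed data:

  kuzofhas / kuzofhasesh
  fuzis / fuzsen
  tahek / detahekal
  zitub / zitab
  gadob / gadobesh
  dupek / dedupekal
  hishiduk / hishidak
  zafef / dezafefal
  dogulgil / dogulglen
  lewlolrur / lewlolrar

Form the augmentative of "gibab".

gibabesh

zitub and gadob both end in -b yet inflect differently (zitab, gadobesh), so the final letter is not what conditions the rule; the last vowel is.
"gibab" has last vowel 'a'. The one such stem in the data (kuzofhas → kuzofhasesh) adds -esh, so the same rule applies.
The other patterns: stems whose last vowel is 'u' change the last vowel to 'a'; stems whose last vowel is 'i' delete the last vowel and add -en; stems whose last vowel is 'e' add de- … -al around the stem.
So gibab → gibabesh.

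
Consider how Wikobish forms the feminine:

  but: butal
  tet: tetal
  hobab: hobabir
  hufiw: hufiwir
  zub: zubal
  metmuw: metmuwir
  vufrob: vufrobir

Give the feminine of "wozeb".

hobab and zub both end in -b yet inflect differently (hobabir, zubal), so the final letter is not what conditions the rule; the number of vowels is.
"wozeb" has 2 vowels. The stems with 2 vowels (hufiw → hufiwir, metmuw → metmuwir, hobab → hobabir) add -ir.
So wozeb → wozebir.

wozebir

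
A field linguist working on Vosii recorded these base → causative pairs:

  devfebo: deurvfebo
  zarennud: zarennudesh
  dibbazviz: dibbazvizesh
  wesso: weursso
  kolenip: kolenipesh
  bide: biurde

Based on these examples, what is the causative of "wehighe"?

weurhighe

"wehighe" ends in a vowel. The stems ending in a vowel (devfebo → deurvfebo, bide → biurde, wesso → weursso) insert -ur- after the first vowel.
So wehighe → weurhighe.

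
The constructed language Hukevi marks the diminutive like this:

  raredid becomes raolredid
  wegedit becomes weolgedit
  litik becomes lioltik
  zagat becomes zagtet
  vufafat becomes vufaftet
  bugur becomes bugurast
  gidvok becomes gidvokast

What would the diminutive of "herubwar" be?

wegedit and zagat both end in -t yet inflect differently (weolgedit, zagtet), so the final letter is not what conditions the rule; the last vowel is.
"herubwar" has last vowel 'a'. The stems whose last vowel is 'a' (zagat → zagtet, vufafat → vufaftet) delete the last vowel and add -et.
So herubwar → herubwret.

herubwret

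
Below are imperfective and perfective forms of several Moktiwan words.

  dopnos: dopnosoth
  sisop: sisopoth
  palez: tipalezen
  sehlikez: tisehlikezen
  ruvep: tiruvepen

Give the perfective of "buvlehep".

sisop and ruvep both end in -p yet inflect differently (sisopoth, tiruvepen), so the final letter is not what conditions the rule; the last vowel is.
"buvlehep" has last vowel 'e'. The stems whose last vowel is 'e' (palez → tipalezen, sehlikez → tisehlikezen, ruvep → tiruvepen) add ti- … -en around the stem.
The other pattern: stems whose last vowel is 'o' add -oth.
So buvlehep → tibuvlehepen.

tibuvlehepen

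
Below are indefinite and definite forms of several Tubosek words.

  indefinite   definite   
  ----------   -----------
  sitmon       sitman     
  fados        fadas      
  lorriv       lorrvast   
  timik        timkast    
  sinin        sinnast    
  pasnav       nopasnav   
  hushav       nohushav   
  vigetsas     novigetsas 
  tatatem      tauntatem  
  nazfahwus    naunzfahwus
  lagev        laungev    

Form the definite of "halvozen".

haunlvozen

sitmon and sinin both end in -n yet inflect differently (sitman, sinnast), so the final letter is not what conditions the rule; the last vowel is.
"halvozen" has last vowel 'e'. The stems whose last vowel is 'e' (tatatem → tauntatem, lagev → laungev) insert -un- after the first vowel.
The other patterns: stems whose last vowel is 'o' change the last vowel to 'a'; stems whose last vowel is 'i' delete the last vowel and add -ast; stems whose last vowel is 'a' add the prefix no-.
So halvozen → haunlvozen.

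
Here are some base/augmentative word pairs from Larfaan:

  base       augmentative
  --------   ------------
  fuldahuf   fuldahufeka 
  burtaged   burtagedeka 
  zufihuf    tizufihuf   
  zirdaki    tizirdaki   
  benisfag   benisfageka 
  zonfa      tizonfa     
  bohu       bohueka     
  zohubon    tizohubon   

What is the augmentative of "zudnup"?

tizudnup

zufihuf and fuldahuf both end in -f yet inflect differently (tizufihuf, fuldahufeka), so the final letter is not what conditions the rule; the first letter is.
"zudnup" begins with z-. The stems beginning with z- (zirdaki → tizirdaki, zufihuf → tizufihuf, zonfa → tizonfa) add the prefix ti-.
The other pattern: stems beginning with b- or f- add -eka.
So zudnup → tizudnup.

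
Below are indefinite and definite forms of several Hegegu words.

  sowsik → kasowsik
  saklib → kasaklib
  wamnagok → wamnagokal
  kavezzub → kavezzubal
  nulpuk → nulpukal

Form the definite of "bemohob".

bemohobal

sowsik and wamnagok both end in -k yet inflect differently (kasowsik, wamnagokal), so the final letter is not what conditions the rule; the last vowel is.
"bemohob" has last vowel 'o'. The one such stem in the data (wamnagok → wamnagokal) adds -al, so the same rule applies.
The other pattern: stems whose last vowel is 'i' add the prefix ka-.
So bemohob → bemohobal.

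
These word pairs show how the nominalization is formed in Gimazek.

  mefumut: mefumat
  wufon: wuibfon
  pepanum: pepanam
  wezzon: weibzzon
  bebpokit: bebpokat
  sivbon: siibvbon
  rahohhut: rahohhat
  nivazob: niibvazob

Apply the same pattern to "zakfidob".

mefumut and nivazob both have 3 vowels yet inflect differently (mefumat, niibvazob), so the number of vowels is not what conditions the rule; the final letter is.
"zakfidob" ends in -b. The one such stem in the data (nivazob → niibvazob) inserts -ib- after the first vowel (as do sivbon, wufon), so the same rule applies.
The other pattern: stems ending in -m or -t change the last vowel to 'a'.
So zakfidob → zaibkfidob.

zaibkfidob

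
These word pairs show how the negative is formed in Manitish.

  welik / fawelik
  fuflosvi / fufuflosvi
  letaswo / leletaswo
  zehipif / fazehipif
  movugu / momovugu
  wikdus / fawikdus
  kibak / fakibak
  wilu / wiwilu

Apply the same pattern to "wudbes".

fawudbes

fuflosvi and welik both have last vowel 'i' yet inflect differently (fufuflosvi, fawelik), so the last vowel is not what conditions the rule; whether the stem ends in a vowel or a consonant is.
"wudbes" ends in a consonant. The stems ending in a consonant (welik → fawelik, kibak → fakibak, wikdus → fawikdus) add the prefix fa-.
So wudbes → fawudbes.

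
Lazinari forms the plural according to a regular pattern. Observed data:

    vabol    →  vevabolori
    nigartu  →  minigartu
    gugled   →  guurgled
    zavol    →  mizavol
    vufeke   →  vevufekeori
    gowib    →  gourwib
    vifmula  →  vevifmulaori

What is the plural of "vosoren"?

vabol and zavol both end in -l yet inflect differently (vevabolori, mizavol), so the final letter is not what conditions the rule; the first letter is.
"vosoren" begins with v-. The stems beginning with v- (vifmula → vevifmulaori, vabol → vevabolori, vufeke → vevufekeori) add ve- … -ori around the stem.
So vosoren → vevosorenori.

vevosorenori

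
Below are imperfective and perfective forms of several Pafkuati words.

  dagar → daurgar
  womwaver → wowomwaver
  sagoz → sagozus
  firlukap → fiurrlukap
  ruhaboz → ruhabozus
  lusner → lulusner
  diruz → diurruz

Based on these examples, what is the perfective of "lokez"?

lolokez

ruhaboz and diruz both end in -z yet inflect differently (ruhabozus, diurruz), so the final letter is not what conditions the rule; the last vowel is.
"lokez" has last vowel 'e'. The stems whose last vowel is 'e' (womwaver → wowomwaver, lusner → lulusner) repeat the first consonant+vowel as a prefix.
The other patterns: stems whose last vowel is 'o' add -us; stems whose last vowel is 'a' or 'u' insert -ur- after the first vowel.
So lokez → lolokez.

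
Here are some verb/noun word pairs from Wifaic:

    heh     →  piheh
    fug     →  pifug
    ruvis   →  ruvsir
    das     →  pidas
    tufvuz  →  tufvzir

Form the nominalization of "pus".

pipus

das and ruvis both end in -s yet inflect differently (pidas, ruvsir), so the final letter is not what conditions the rule; the number of vowels is.
"pus" has 1 vowel. The stems with 1 vowel (fug → pifug, heh → piheh, das → pidas) add the prefix pi-.
The other pattern: stems with 2 vowels delete the last vowel and add -ir.
So pus → pipus.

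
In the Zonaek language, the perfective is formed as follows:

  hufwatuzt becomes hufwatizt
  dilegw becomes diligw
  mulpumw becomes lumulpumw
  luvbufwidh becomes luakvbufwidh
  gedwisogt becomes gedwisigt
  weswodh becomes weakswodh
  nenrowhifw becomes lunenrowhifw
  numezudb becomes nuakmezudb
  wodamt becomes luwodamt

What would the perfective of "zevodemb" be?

luzevodemb

wodamt and hufwatuzt both end in -t yet inflect differently (luwodamt, hufwatizt), so the final letter is not what conditions the rule; the second-to-last letter is.
"zevodemb" has second-to-last letter 'm'. The stems whose second-to-last letter is 'm' (mulpumw → lumulpumw, wodamt → luwodamt) add the prefix lu-.
The other patterns: stems whose second-to-last letter is 'd' insert -ak- after the first vowel; stems whose second-to-last letter is 'g' or 'z' change the last vowel to 'i'.
So zevodemb → luzevodemb.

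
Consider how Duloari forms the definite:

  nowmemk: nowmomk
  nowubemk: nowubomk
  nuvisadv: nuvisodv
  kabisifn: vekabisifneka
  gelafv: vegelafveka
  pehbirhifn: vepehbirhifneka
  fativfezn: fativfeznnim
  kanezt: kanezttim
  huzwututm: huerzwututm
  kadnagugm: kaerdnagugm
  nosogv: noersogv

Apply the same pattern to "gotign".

goertign

nuvisadv and gelafv both end in -v yet inflect differently (nuvisodv, vegelafveka), so the final letter is not what conditions the rule; the second-to-last letter is.
"gotign" has second-to-last letter 'g'. The stems whose second-to-last letter is 'g' (kadnagugm → kaerdnagugm, nosogv → noersogv) insert -er- after the first vowel.
The other patterns: stems whose second-to-last letter is 'd' or 'm' change the last vowel to 'o'; stems whose second-to-last letter is 'f' add ve- … -eka around the stem; stems whose second-to-last letter is 'z' double the final consonant and add -im.
So gotign → goertign.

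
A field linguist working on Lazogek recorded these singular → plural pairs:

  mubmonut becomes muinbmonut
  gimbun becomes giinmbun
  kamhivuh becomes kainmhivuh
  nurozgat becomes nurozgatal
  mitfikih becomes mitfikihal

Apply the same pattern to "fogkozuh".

mubmonut and nurozgat both end in -t yet inflect differently (muinbmonut, nurozgatal), so the final letter is not what conditions the rule; the last vowel is.
"fogkozuh" has last vowel 'u'. The stems whose last vowel is 'u' (mubmonut → muinbmonut, gimbun → giinmbun, kamhivuh → kainmhivuh) insert -in- after the first vowel.
So fogkozuh → foingkozuh.

foingkozuh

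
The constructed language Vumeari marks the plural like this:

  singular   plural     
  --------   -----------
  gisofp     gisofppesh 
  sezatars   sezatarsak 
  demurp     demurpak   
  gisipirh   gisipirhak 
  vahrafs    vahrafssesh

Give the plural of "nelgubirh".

vahrafs and sezatars both end in -s yet inflect differently (vahrafssesh, sezatarsak), so the final letter is not what conditions the rule; the second-to-last letter is.
"nelgubirh" has second-to-last letter 'r'. The stems whose second-to-last letter is 'r' (gisipirh → gisipirhak, sezatars → sezatarsak, demurp → demurpak) add -ak.
The other pattern: stems whose second-to-last letter is 'f' double the final consonant and add -esh.
So nelgubirh → nelgubirhak.

nelgubirhak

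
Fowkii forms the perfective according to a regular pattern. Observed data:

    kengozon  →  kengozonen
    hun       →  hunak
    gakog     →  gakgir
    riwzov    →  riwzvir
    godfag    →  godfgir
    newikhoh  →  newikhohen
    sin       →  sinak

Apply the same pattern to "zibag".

zibgir

sin and kengozon both end in -n yet inflect differently (sinak, kengozonen), so the final letter is not what conditions the rule; the number of vowels is.
"zibag" has 2 vowels. The stems with 2 vowels (gakog → gakgir, riwzov → riwzvir, godfag → godfgir) delete the last vowel and add -ir.
The other patterns: stems with 1 vowel add -ak; stems with 3 vowels add -en.
So zibag → zibgir.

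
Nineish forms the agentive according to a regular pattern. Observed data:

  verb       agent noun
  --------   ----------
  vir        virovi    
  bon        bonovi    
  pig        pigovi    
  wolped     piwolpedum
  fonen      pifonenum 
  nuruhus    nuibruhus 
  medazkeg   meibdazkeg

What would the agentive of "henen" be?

pihenenum

"henen" has 2 vowels. The stems with 2 vowels (wolped → piwolpedum, fonen → pifonenum) add pi- … -um around the stem.
So henen → pihenenum.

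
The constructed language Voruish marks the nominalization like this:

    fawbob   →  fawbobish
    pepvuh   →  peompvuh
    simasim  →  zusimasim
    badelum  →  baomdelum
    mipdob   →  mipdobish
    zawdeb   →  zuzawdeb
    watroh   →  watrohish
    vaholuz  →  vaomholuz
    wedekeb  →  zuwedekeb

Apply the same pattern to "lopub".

badelum and simasim both end in -m yet inflect differently (baomdelum, zusimasim), so the final letter is not what conditions the rule; the last vowel is.
"lopub" has last vowel 'u'. The stems whose last vowel is 'u' (vaholuz → vaomholuz, badelum → baomdelum, pepvuh → peompvuh) insert -om- after the first vowel.
The other patterns: stems whose last vowel is 'e' or 'i' add the prefix zu-; stems whose last vowel is 'o' add -ish.
So lopub → loompub.

loompub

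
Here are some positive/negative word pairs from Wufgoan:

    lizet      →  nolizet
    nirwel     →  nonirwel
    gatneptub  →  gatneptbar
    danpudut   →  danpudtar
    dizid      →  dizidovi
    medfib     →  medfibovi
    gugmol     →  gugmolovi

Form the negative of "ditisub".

ditisbar

lizet and danpudut both end in -t yet inflect differently (nolizet, danpudtar), so the final letter is not what conditions the rule; the last vowel is.
"ditisub" has last vowel 'u'. The stems whose last vowel is 'u' (gatneptub → gatneptbar, danpudut → danpudtar) delete the last vowel and add -ar.
So ditisub → ditisbar.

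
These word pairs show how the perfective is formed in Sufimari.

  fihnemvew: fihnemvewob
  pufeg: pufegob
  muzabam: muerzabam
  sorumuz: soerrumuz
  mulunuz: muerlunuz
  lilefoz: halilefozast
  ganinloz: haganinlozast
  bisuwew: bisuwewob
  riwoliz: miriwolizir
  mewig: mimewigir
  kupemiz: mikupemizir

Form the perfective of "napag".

lilefoz and riwoliz both end in -z yet inflect differently (halilefozast, miriwolizir), so the final letter is not what conditions the rule; the last vowel is.
"napag" has last vowel 'a'. The one such stem in the data (muzabam → muerzabam) inserts -er- after the first vowel (as do mulunuz, sorumuz), so the same rule applies.
The other patterns: stems whose last vowel is 'e' add -ob; stems whose last vowel is 'o' add ha- … -ast around the stem; stems whose last vowel is 'i' add mi- … -ir around the stem.
So napag → naerpag.

naerpag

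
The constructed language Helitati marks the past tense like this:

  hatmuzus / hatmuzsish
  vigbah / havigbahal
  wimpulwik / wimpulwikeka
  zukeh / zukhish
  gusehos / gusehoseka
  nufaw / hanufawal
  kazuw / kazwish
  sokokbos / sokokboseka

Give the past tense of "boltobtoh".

kazuw and nufaw both end in -w yet inflect differently (kazwish, hanufawal), so the final letter is not what conditions the rule; the last vowel is.
"boltobtoh" has last vowel 'o'. The stems whose last vowel is 'o' (gusehos → gusehoseka, sokokbos → sokokboseka) add -eka.
The other patterns: stems whose last vowel is 'e' or 'u' delete the last vowel and add -ish; stems whose last vowel is 'a' add ha- … -al around the stem.
So boltobtoh → boltobtoheka.

boltobtoheka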